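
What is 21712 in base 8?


Divide by 8 repeatedly:
21712 ÷ 8 = 2714 remainder 0
2714 ÷ 8 = 339 remainder 2
339 ÷ 8 = 42 remainder 3
42 ÷ 8 = 5 remainder 2
5 ÷ 8 = 0 remainder 5
Reading remainders bottom-up:
= 0o52320


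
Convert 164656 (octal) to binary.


Each octal digit → 3 binary bits:
  1 = 001
  6 = 110
  4 = 100
  6 = 110
  5 = 101
  6 = 110
Concatenate: 001 110 100 110 101 110
= 001110100110101110


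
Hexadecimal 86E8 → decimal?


Positional values:
Position 0: 8 × 16^0 = 8 × 1 = 8
Position 1: E × 16^1 = 14 × 16 = 224
Position 2: 6 × 16^2 = 6 × 256 = 1536
Position 3: 8 × 16^3 = 8 × 4096 = 32768
Sum = 8 + 224 + 1536 + 32768
= 34536


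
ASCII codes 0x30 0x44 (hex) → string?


Codes (hex): 0x30 0x44
Per-code ASCII lookup:
  0x30 = 48  (range 48-57: digits, 48 - 48 = 0) → '0'
  0x44 = 68  (range 65-90: uppercase, 68 - 65 = 3) → 'D'
= '0D'


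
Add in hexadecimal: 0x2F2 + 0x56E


Align and add column by column (LSB to MSB, each column mod 16 with carry):
  02F2
+ 056E
  ----
  col 0: 2(2) + E(14) + 0 (carry in) = 16 → 0(0), carry out 1
  col 1: F(15) + 6(6) + 1 (carry in) = 22 → 6(6), carry out 1
  col 2: 2(2) + 5(5) + 1 (carry in) = 8 → 8(8), carry out 0
  col 3: 0(0) + 0(0) + 0 (carry in) = 0 → 0(0), carry out 0
Reading digits MSB→LSB: 0860
Strip leading zeros: 860
= 0x860


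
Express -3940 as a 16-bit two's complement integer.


Original: 0000111101100100
Step 1 - Invert all bits: 1111000010011011
Step 2 - Add 1: 1111000010011011 + 1
= 1111000010011100 (represents -3940)


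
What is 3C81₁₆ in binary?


Each hex digit → 4 binary bits:
  3 = 0011
  C = 1100
  8 = 1000
  1 = 0001
Concatenate: 0011 1100 1000 0001
= 0011110010000001


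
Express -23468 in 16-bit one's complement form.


Original: 0101101110101100
Invert all bits:
  bit 0: 0 → 1
  bit 1: 1 → 0
  bit 2: 0 → 1
  bit 3: 1 → 0
  bit 4: 1 → 0
  bit 5: 0 → 1
  bit 6: 1 → 0
  bit 7: 1 → 0
  bit 8: 1 → 0
  bit 9: 0 → 1
  bit 10: 1 → 0
  bit 11: 0 → 1
  bit 12: 1 → 0
  bit 13: 1 → 0
  bit 14: 0 → 1
  bit 15: 0 → 1
= 1010010001010011


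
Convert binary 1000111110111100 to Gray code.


Binary: 1000111110111100
Gray code: G = B XOR (B >> 1)
B >> 1 = 0100011111011110
1000111110111100 XOR 0100011111011110:
  1 XOR 0 = 1
  0 XOR 1 = 1
  0 XOR 0 = 0
  0 XOR 0 = 0
  1 XOR 0 = 1
  1 XOR 1 = 0
  1 XOR 1 = 0
  1 XOR 1 = 0
  1 XOR 1 = 0
  0 XOR 1 = 1
  1 XOR 0 = 1
  1 XOR 1 = 0
  1 XOR 1 = 0
  1 XOR 1 = 0
  0 XOR 1 = 1
  0 XOR 0 = 0
= 1100100001100010


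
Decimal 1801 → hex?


Divide by 16 repeatedly:
1801 ÷ 16 = 112 remainder 9 (9)
112 ÷ 16 = 7 remainder 0 (0)
7 ÷ 16 = 0 remainder 7 (7)
Reading remainders bottom-up:
= 0x709


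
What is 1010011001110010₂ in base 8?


Group into 3-bit groups: 001010011001110010
  001 = 1
  010 = 2
  011 = 3
  001 = 1
  110 = 6
  010 = 2
= 0o123162


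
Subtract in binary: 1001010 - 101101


Align and subtract column by column (LSB to MSB, borrowing when needed):
  1001010
- 0101101
  -------
  col 0: (0 - 0 borrow-in) - 1 → borrow from next column: (0+2) - 1 = 1, borrow out 1
  col 1: (1 - 1 borrow-in) - 0 → 0 - 0 = 0, borrow out 0
  col 2: (0 - 0 borrow-in) - 1 → borrow from next column: (0+2) - 1 = 1, borrow out 1
  col 3: (1 - 1 borrow-in) - 1 → borrow from next column: (0+2) - 1 = 1, borrow out 1
  col 4: (0 - 1 borrow-in) - 0 → borrow from next column: (-1+2) - 0 = 1, borrow out 1
  col 5: (0 - 1 borrow-in) - 1 → borrow from next column: (-1+2) - 1 = 0, borrow out 1
  col 6: (1 - 1 borrow-in) - 0 → 0 - 0 = 0, borrow out 0
Reading bits MSB→LSB: 0011101
Strip leading zeros: 11101
= 11101


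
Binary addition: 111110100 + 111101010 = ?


Align and add column by column (LSB to MSB, carry propagating):
  0111110100
+ 0111101010
  ----------
  col 0: 0 + 0 + 0 (carry in) = 0 → bit 0, carry out 0
  col 1: 0 + 1 + 0 (carry in) = 1 → bit 1, carry out 0
  col 2: 1 + 0 + 0 (carry in) = 1 → bit 1, carry out 0
  col 3: 0 + 1 + 0 (carry in) = 1 → bit 1, carry out 0
  col 4: 1 + 0 + 0 (carry in) = 1 → bit 1, carry out 0
  col 5: 1 + 1 + 0 (carry in) = 2 → bit 0, carry out 1
  col 6: 1 + 1 + 1 (carry in) = 3 → bit 1, carry out 1
  col 7: 1 + 1 + 1 (carry in) = 3 → bit 1, carry out 1
  col 8: 1 + 1 + 1 (carry in) = 3 → bit 1, carry out 1
  col 9: 0 + 0 + 1 (carry in) = 1 → bit 1, carry out 0
Reading bits MSB→LSB: 1111011110
Strip leading zeros: 1111011110
= 1111011110


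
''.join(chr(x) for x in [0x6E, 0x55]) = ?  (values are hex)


Codes (hex): 0x6E 0x55
Per-code ASCII lookup:
  0x6E = 110  (range 97-122: lowercase, 110 - 97 = 13) → 'n'
  0x55 = 85  (range 65-90: uppercase, 85 - 65 = 20) → 'U'
= 'nU'


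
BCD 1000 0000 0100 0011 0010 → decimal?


Each 4-bit group → digit:
  1000 → 8
  0000 → 0
  0100 → 4
  0011 → 3
  0010 → 2
= 80432


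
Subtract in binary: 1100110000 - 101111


Align and subtract column by column (LSB to MSB, borrowing when needed):
  1100110000
- 0000101111
  ----------
  col 0: (0 - 0 borrow-in) - 1 → borrow from next column: (0+2) - 1 = 1, borrow out 1
  col 1: (0 - 1 borrow-in) - 1 → borrow from next column: (-1+2) - 1 = 0, borrow out 1
  col 2: (0 - 1 borrow-in) - 1 → borrow from next column: (-1+2) - 1 = 0, borrow out 1
  col 3: (0 - 1 borrow-in) - 1 → borrow from next column: (-1+2) - 1 = 0, borrow out 1
  col 4: (1 - 1 borrow-in) - 0 → 0 - 0 = 0, borrow out 0
  col 5: (1 - 0 borrow-in) - 1 → 1 - 1 = 0, borrow out 0
  col 6: (0 - 0 borrow-in) - 0 → 0 - 0 = 0, borrow out 0
  col 7: (0 - 0 borrow-in) - 0 → 0 - 0 = 0, borrow out 0
  col 8: (1 - 0 borrow-in) - 0 → 1 - 0 = 1, borrow out 0
  col 9: (1 - 0 borrow-in) - 0 → 1 - 0 = 1, borrow out 0
Reading bits MSB→LSB: 1100000001
Strip leading zeros: 1100000001
= 1100000001


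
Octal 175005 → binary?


Each octal digit → 3 binary bits:
  1 = 001
  7 = 111
  5 = 101
  0 = 000
  0 = 000
  5 = 101
Concatenate: 001 111 101 000 000 101
= 001111101000000101


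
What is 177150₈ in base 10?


Positional values:
Position 0: 0 × 8^0 = 0
Position 1: 5 × 8^1 = 40
Position 2: 1 × 8^2 = 64
Position 3: 7 × 8^3 = 3584
Position 4: 7 × 8^4 = 28672
Position 5: 1 × 8^5 = 32768
Sum = 0 + 40 + 64 + 3584 + 28672 + 32768
= 65128


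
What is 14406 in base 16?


Divide by 16 repeatedly:
14406 ÷ 16 = 900 remainder 6 (6)
900 ÷ 16 = 56 remainder 4 (4)
56 ÷ 16 = 3 remainder 8 (8)
3 ÷ 16 = 0 remainder 3 (3)
Reading remainders bottom-up:
= 0x3846


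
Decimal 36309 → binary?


Divide by 2 repeatedly:
36309 ÷ 2 = 18154 remainder 1
18154 ÷ 2 = 9077 remainder 0
9077 ÷ 2 = 4538 remainder 1
4538 ÷ 2 = 2269 remainder 0
2269 ÷ 2 = 1134 remainder 1
1134 ÷ 2 = 567 remainder 0
567 ÷ 2 = 283 remainder 1
283 ÷ 2 = 141 remainder 1
141 ÷ 2 = 70 remainder 1
70 ÷ 2 = 35 remainder 0
35 ÷ 2 = 17 remainder 1
17 ÷ 2 = 8 remainder 1
8 ÷ 2 = 4 remainder 0
4 ÷ 2 = 2 remainder 0
2 ÷ 2 = 1 remainder 0
1 ÷ 2 = 0 remainder 1
Reading remainders bottom-up:
= 1000110111010101


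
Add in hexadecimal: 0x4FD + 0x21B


Align and add column by column (LSB to MSB, each column mod 16 with carry):
  04FD
+ 021B
  ----
  col 0: D(13) + B(11) + 0 (carry in) = 24 → 8(8), carry out 1
  col 1: F(15) + 1(1) + 1 (carry in) = 17 → 1(1), carry out 1
  col 2: 4(4) + 2(2) + 1 (carry in) = 7 → 7(7), carry out 0
  col 3: 0(0) + 0(0) + 0 (carry in) = 0 → 0(0), carry out 0
Reading digits MSB→LSB: 0718
Strip leading zeros: 718
= 0x718


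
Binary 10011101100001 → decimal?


Positional values:
Bit 0: 1 × 2^0 = 1
Bit 5: 1 × 2^5 = 32
Bit 6: 1 × 2^6 = 64
Bit 8: 1 × 2^8 = 256
Bit 9: 1 × 2^9 = 512
Bit 10: 1 × 2^10 = 1024
Bit 13: 1 × 2^13 = 8192
Sum = 1 + 32 + 64 + 256 + 512 + 1024 + 8192
= 10081


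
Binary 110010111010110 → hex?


Group into 4-bit nibbles: 0110010111010110
  0110 = 6
  0101 = 5
  1101 = D
  0110 = 6
= 0x65D6


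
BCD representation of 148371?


Each digit → 4-bit binary:
  1 → 0001
  4 → 0100
  8 → 1000
  3 → 0011
  7 → 0111
  1 → 0001
= 0001 0100 1000 0011 0111 0001


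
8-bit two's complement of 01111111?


Original: 01111111
Step 1 - Invert all bits: 10000000
Step 2 - Add 1: 10000000 + 1
= 10000001 (represents -127)


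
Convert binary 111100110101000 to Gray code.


Binary: 111100110101000
Gray code: G = B XOR (B >> 1)
B >> 1 = 011110011010100
111100110101000 XOR 011110011010100:
  1 XOR 0 = 1
  1 XOR 1 = 0
  1 XOR 1 = 0
  1 XOR 1 = 0
  0 XOR 1 = 1
  0 XOR 0 = 0
  1 XOR 0 = 1
  1 XOR 1 = 0
  0 XOR 1 = 1
  1 XOR 0 = 1
  0 XOR 1 = 1
  1 XOR 0 = 1
  0 XOR 1 = 1
  0 XOR 0 = 0
  0 XOR 0 = 0
= 100010101111100


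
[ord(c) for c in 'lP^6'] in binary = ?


String: 'lP^6'  (4 characters)
Per-character ASCII lookup:
  'l': lowercase starts at 97: 'l' = 97 + 11 = 108 → 1101100
  'P': uppercase starts at 65: 'P' = 65 + 15 = 80 → 1010000
  '^': special character: '^' = 94 → 1011110
  '6': digits start at 48: '6' = 48 + 6 = 54 → 110110
= 1101100 1010000 1011110 110110


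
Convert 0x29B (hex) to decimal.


Positional values:
Position 0: B × 16^0 = 11 × 1 = 11
Position 1: 9 × 16^1 = 9 × 16 = 144
Position 2: 2 × 16^2 = 2 × 256 = 512
Sum = 11 + 144 + 512
= 667


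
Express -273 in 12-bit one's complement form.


Original: 000100010001
Invert all bits:
  bit 0: 0 → 1
  bit 1: 0 → 1
  bit 2: 0 → 1
  bit 3: 1 → 0
  bit 4: 0 → 1
  bit 5: 0 → 1
  bit 6: 0 → 1
  bit 7: 1 → 0
  bit 8: 0 → 1
  bit 9: 0 → 1
  bit 10: 0 → 1
  bit 11: 1 → 0
= 111011101110


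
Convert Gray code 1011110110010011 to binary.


Gray code: 1011110110010011
MSB stays the same: 1
Each subsequent bit = prev_binary XOR current_gray:
  B[1] = 1 XOR 0 = 1
  B[2] = 1 XOR 1 = 0
  B[3] = 0 XOR 1 = 1
  B[4] = 1 XOR 1 = 0
  B[5] = 0 XOR 1 = 1
  B[6] = 1 XOR 0 = 1
  B[7] = 1 XOR 1 = 0
  B[8] = 0 XOR 1 = 1
  B[9] = 1 XOR 0 = 1
  B[10] = 1 XOR 0 = 1
  B[11] = 1 XOR 1 = 0
  B[12] = 0 XOR 0 = 0
  B[13] = 0 XOR 0 = 0
  B[14] = 0 XOR 1 = 1
  B[15] = 1 XOR 1 = 0
= 1101011011100010 (55010 decimal)


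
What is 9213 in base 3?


Divide by 3 repeatedly:
9213 ÷ 3 = 3071 remainder 0
3071 ÷ 3 = 1023 remainder 2
1023 ÷ 3 = 341 remainder 0
341 ÷ 3 = 113 remainder 2
113 ÷ 3 = 37 remainder 2
37 ÷ 3 = 12 remainder 1
12 ÷ 3 = 4 remainder 0
4 ÷ 3 = 1 remainder 1
1 ÷ 3 = 0 remainder 1
Reading remainders bottom-up:
= 110122020


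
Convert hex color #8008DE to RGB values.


Hex: #8008DE
R = 80₁₆ = 128
G = 08₁₆ = 8
B = DE₁₆ = 222
= RGB(128, 8, 222)


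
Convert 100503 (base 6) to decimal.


Positional values (base 6):
  3 × 6^0 = 3 × 1 = 3
  0 × 6^1 = 0 × 6 = 0
  5 × 6^2 = 5 × 36 = 180
  0 × 6^3 = 0 × 216 = 0
  0 × 6^4 = 0 × 1296 = 0
  1 × 6^5 = 1 × 7776 = 7776
Sum = 3 + 0 + 180 + 0 + 0 + 7776
= 7959


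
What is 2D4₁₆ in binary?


Each hex digit → 4 binary bits:
  2 = 0010
  D = 1101
  4 = 0100
Concatenate: 0010 1101 0100
= 001011010100


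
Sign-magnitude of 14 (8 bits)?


Sign bit: 0 (positive)
Magnitude: 14 = 0001110
= 00001110


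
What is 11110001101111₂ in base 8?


Group into 3-bit groups: 011110001101111
  011 = 3
  110 = 6
  001 = 1
  101 = 5
  111 = 7
= 0o36157


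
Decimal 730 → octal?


Divide by 8 repeatedly:
730 ÷ 8 = 91 remainder 2
91 ÷ 8 = 11 remainder 3
11 ÷ 8 = 1 remainder 3
1 ÷ 8 = 0 remainder 1
Reading remainders bottom-up:
= 0o1332


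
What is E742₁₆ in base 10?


Positional values:
Position 0: 2 × 16^0 = 2 × 1 = 2
Position 1: 4 × 16^1 = 4 × 16 = 64
Position 2: 7 × 16^2 = 7 × 256 = 1792
Position 3: E × 16^3 = 14 × 4096 = 57344
Sum = 2 + 64 + 1792 + 57344
= 59202


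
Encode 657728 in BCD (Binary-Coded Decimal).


Each digit → 4-bit binary:
  6 → 0110
  5 → 0101
  7 → 0111
  7 → 0111
  2 → 0010
  8 → 1000
= 0110 0101 0111 0111 0010 1000


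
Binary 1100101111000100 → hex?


Group into 4-bit nibbles: 1100101111000100
  1100 = C
  1011 = B
  1100 = C
  0100 = 4
= 0xCBC4


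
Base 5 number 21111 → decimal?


Positional values (base 5):
  1 × 5^0 = 1 × 1 = 1
  1 × 5^1 = 1 × 5 = 5
  1 × 5^2 = 1 × 25 = 25
  1 × 5^3 = 1 × 125 = 125
  2 × 5^4 = 2 × 625 = 1250
Sum = 1 + 5 + 25 + 125 + 1250
= 1406


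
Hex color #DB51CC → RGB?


Hex: #DB51CC
R = DB₁₆ = 219
G = 51₁₆ = 81
B = CC₁₆ = 204
= RGB(219, 81, 204)


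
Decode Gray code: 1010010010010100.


Gray code: 1010010010010100
MSB stays the same: 1
Each subsequent bit = prev_binary XOR current_gray:
  B[1] = 1 XOR 0 = 1
  B[2] = 1 XOR 1 = 0
  B[3] = 0 XOR 0 = 0
  B[4] = 0 XOR 0 = 0
  B[5] = 0 XOR 1 = 1
  B[6] = 1 XOR 0 = 1
  B[7] = 1 XOR 0 = 1
  B[8] = 1 XOR 1 = 0
  B[9] = 0 XOR 0 = 0
  B[10] = 0 XOR 0 = 0
  B[11] = 0 XOR 1 = 1
  B[12] = 1 XOR 0 = 1
  B[13] = 1 XOR 1 = 0
  B[14] = 0 XOR 0 = 0
  B[15] = 0 XOR 0 = 0
= 1100011100011000 (50968 decimal)


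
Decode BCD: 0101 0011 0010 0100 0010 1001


Each 4-bit group → digit:
  0101 → 5
  0011 → 3
  0010 → 2
  0100 → 4
  0010 → 2
  1001 → 9
= 532429


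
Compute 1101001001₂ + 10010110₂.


Align and add column by column (LSB to MSB, carry propagating):
  01101001001
+ 00010010110
  -----------
  col 0: 1 + 0 + 0 (carry in) = 1 → bit 1, carry out 0
  col 1: 0 + 1 + 0 (carry in) = 1 → bit 1, carry out 0
  col 2: 0 + 1 + 0 (carry in) = 1 → bit 1, carry out 0
  col 3: 1 + 0 + 0 (carry in) = 1 → bit 1, carry out 0
  col 4: 0 + 1 + 0 (carry in) = 1 → bit 1, carry out 0
  col 5: 0 + 0 + 0 (carry in) = 0 → bit 0, carry out 0
  col 6: 1 + 0 + 0 (carry in) = 1 → bit 1, carry out 0
  col 7: 0 + 1 + 0 (carry in) = 1 → bit 1, carry out 0
  col 8: 1 + 0 + 0 (carry in) = 1 → bit 1, carry out 0
  col 9: 1 + 0 + 0 (carry in) = 1 → bit 1, carry out 0
  col 10: 0 + 0 + 0 (carry in) = 0 → bit 0, carry out 0
Reading bits MSB→LSB: 01111011111
Strip leading zeros: 1111011111
= 1111011111


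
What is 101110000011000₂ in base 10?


Positional values:
Bit 3: 1 × 2^3 = 8
Bit 4: 1 × 2^4 = 16
Bit 10: 1 × 2^10 = 1024
Bit 11: 1 × 2^11 = 2048
Bit 12: 1 × 2^12 = 4096
Bit 14: 1 × 2^14 = 16384
Sum = 8 + 16 + 1024 + 2048 + 4096 + 16384
= 23576


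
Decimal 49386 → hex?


Divide by 16 repeatedly:
49386 ÷ 16 = 3086 remainder 10 (A)
3086 ÷ 16 = 192 remainder 14 (E)
192 ÷ 16 = 12 remainder 0 (0)
12 ÷ 16 = 0 remainder 12 (C)
Reading remainders bottom-up:
= 0xC0EA


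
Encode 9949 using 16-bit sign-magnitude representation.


Sign bit: 0 (positive)
Magnitude: 9949 = 010011011011101
= 0010011011011101


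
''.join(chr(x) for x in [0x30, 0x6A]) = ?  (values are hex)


Codes (hex): 0x30 0x6A
Per-code ASCII lookup:
  0x30 = 48  (range 48-57: digits, 48 - 48 = 0) → '0'
  0x6A = 106  (range 97-122: lowercase, 106 - 97 = 9) → 'j'
= '0j'


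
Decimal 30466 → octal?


Divide by 8 repeatedly:
30466 ÷ 8 = 3808 remainder 2
3808 ÷ 8 = 476 remainder 0
476 ÷ 8 = 59 remainder 4
59 ÷ 8 = 7 remainder 3
7 ÷ 8 = 0 remainder 7
Reading remainders bottom-up:
= 0o73402


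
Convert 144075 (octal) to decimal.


Positional values:
Position 0: 5 × 8^0 = 5
Position 1: 7 × 8^1 = 56
Position 2: 0 × 8^2 = 0
Position 3: 4 × 8^3 = 2048
Position 4: 4 × 8^4 = 16384
Position 5: 1 × 8^5 = 32768
Sum = 5 + 56 + 0 + 2048 + 16384 + 32768
= 51261


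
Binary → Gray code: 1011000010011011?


Binary: 1011000010011011
Gray code: G = B XOR (B >> 1)
B >> 1 = 0101100001001101
1011000010011011 XOR 0101100001001101:
  1 XOR 0 = 1
  0 XOR 1 = 1
  1 XOR 0 = 1
  1 XOR 1 = 0
  0 XOR 1 = 1
  0 XOR 0 = 0
  0 XOR 0 = 0
  0 XOR 0 = 0
  1 XOR 0 = 1
  0 XOR 1 = 1
  0 XOR 0 = 0
  1 XOR 0 = 1
  1 XOR 1 = 0
  0 XOR 1 = 1
  1 XOR 0 = 1
  1 XOR 1 = 0
= 1110100011010110


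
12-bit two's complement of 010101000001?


Original: 010101000001
Step 1 - Invert all bits: 101010111110
Step 2 - Add 1: 101010111110 + 1
= 101010111111 (represents -1345)


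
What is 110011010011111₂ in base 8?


Group into 3-bit groups: 110011010011111
  110 = 6
  011 = 3
  010 = 2
  011 = 3
  111 = 7
= 0o63237


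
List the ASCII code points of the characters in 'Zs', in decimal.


String: 'Zs'  (2 characters)
Per-character ASCII lookup:
  'Z': uppercase starts at 65: 'Z' = 65 + 25 = 90
  's': lowercase starts at 97: 's' = 97 + 18 = 115
= 90 115


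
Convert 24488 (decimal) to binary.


Divide by 2 repeatedly:
24488 ÷ 2 = 12244 remainder 0
12244 ÷ 2 = 6122 remainder 0
6122 ÷ 2 = 3061 remainder 0
3061 ÷ 2 = 1530 remainder 1
1530 ÷ 2 = 765 remainder 0
765 ÷ 2 = 382 remainder 1
382 ÷ 2 = 191 remainder 0
191 ÷ 2 = 95 remainder 1
95 ÷ 2 = 47 remainder 1
47 ÷ 2 = 23 remainder 1
23 ÷ 2 = 11 remainder 1
11 ÷ 2 = 5 remainder 1
5 ÷ 2 = 2 remainder 1
2 ÷ 2 = 1 remainder 0
1 ÷ 2 = 0 remainder 1
Reading remainders bottom-up:
= 101111110101000


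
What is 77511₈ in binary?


Each octal digit → 3 binary bits:
  7 = 111
  7 = 111
  5 = 101
  1 = 001
  1 = 001
Concatenate: 111 111 101 001 001
= 111111101001001


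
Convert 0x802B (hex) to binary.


Each hex digit → 4 binary bits:
  8 = 1000
  0 = 0000
  2 = 0010
  B = 1011
Concatenate: 1000 0000 0010 1011
= 1000000000101011


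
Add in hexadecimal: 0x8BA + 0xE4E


Align and add column by column (LSB to MSB, each column mod 16 with carry):
  08BA
+ 0E4E
  ----
  col 0: A(10) + E(14) + 0 (carry in) = 24 → 8(8), carry out 1
  col 1: B(11) + 4(4) + 1 (carry in) = 16 → 0(0), carry out 1
  col 2: 8(8) + E(14) + 1 (carry in) = 23 → 7(7), carry out 1
  col 3: 0(0) + 0(0) + 1 (carry in) = 1 → 1(1), carry out 0
Reading digits MSB→LSB: 1708
Strip leading zeros: 1708
= 0x1708


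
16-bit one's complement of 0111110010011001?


Original: 0111110010011001
Invert all bits:
  bit 0: 0 → 1
  bit 1: 1 → 0
  bit 2: 1 → 0
  bit 3: 1 → 0
  bit 4: 1 → 0
  bit 5: 1 → 0
  bit 6: 0 → 1
  bit 7: 0 → 1
  bit 8: 1 → 0
  bit 9: 0 → 1
  bit 10: 0 → 1
  bit 11: 1 → 0
  bit 12: 1 → 0
  bit 13: 0 → 1
  bit 14: 0 → 1
  bit 15: 1 → 0
= 1000001101100110


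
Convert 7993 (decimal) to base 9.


Divide by 9 repeatedly:
7993 ÷ 9 = 888 remainder 1
888 ÷ 9 = 98 remainder 6
98 ÷ 9 = 10 remainder 8
10 ÷ 9 = 1 remainder 1
1 ÷ 9 = 0 remainder 1
Reading remainders bottom-up:
= 11861


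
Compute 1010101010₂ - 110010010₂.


Align and subtract column by column (LSB to MSB, borrowing when needed):
  1010101010
- 0110010010
  ----------
  col 0: (0 - 0 borrow-in) - 0 → 0 - 0 = 0, borrow out 0
  col 1: (1 - 0 borrow-in) - 1 → 1 - 1 = 0, borrow out 0
  col 2: (0 - 0 borrow-in) - 0 → 0 - 0 = 0, borrow out 0
  col 3: (1 - 0 borrow-in) - 0 → 1 - 0 = 1, borrow out 0
  col 4: (0 - 0 borrow-in) - 1 → borrow from next column: (0+2) - 1 = 1, borrow out 1
  col 5: (1 - 1 borrow-in) - 0 → 0 - 0 = 0, borrow out 0
  col 6: (0 - 0 borrow-in) - 0 → 0 - 0 = 0, borrow out 0
  col 7: (1 - 0 borrow-in) - 1 → 1 - 1 = 0, borrow out 0
  col 8: (0 - 0 borrow-in) - 1 → borrow from next column: (0+2) - 1 = 1, borrow out 1
  col 9: (1 - 1 borrow-in) - 0 → 0 - 0 = 0, borrow out 0
Reading bits MSB→LSB: 0100011000
Strip leading zeros: 100011000
= 100011000


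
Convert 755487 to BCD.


Each digit → 4-bit binary:
  7 → 0111
  5 → 0101
  5 → 0101
  4 → 0100
  8 → 1000
  7 → 0111
= 0111 0101 0101 0100 1000 0111


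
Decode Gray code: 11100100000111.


Gray code: 11100100000111
MSB stays the same: 1
Each subsequent bit = prev_binary XOR current_gray:
  B[1] = 1 XOR 1 = 0
  B[2] = 0 XOR 1 = 1
  B[3] = 1 XOR 0 = 1
  B[4] = 1 XOR 0 = 1
  B[5] = 1 XOR 1 = 0
  B[6] = 0 XOR 0 = 0
  B[7] = 0 XOR 0 = 0
  B[8] = 0 XOR 0 = 0
  B[9] = 0 XOR 0 = 0
  B[10] = 0 XOR 0 = 0
  B[11] = 0 XOR 1 = 1
  B[12] = 1 XOR 1 = 0
  B[13] = 0 XOR 1 = 1
= 10111000000101 (11781 decimal)


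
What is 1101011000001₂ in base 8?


Group into 3-bit groups: 001101011000001
  001 = 1
  101 = 5
  011 = 3
  000 = 0
  001 = 1
= 0o15301


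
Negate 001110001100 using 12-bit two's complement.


Original: 001110001100
Step 1 - Invert all bits: 110001110011
Step 2 - Add 1: 110001110011 + 1
= 110001110100 (represents -908)


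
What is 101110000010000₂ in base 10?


Positional values:
Bit 4: 1 × 2^4 = 16
Bit 10: 1 × 2^10 = 1024
Bit 11: 1 × 2^11 = 2048
Bit 12: 1 × 2^12 = 4096
Bit 14: 1 × 2^14 = 16384
Sum = 16 + 1024 + 2048 + 4096 + 16384
= 23568


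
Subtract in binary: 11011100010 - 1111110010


Align and subtract column by column (LSB to MSB, borrowing when needed):
  11011100010
- 01111110010
  -----------
  col 0: (0 - 0 borrow-in) - 0 → 0 - 0 = 0, borrow out 0
  col 1: (1 - 0 borrow-in) - 1 → 1 - 1 = 0, borrow out 0
  col 2: (0 - 0 borrow-in) - 0 → 0 - 0 = 0, borrow out 0
  col 3: (0 - 0 borrow-in) - 0 → 0 - 0 = 0, borrow out 0
  col 4: (0 - 0 borrow-in) - 1 → borrow from next column: (0+2) - 1 = 1, borrow out 1
  col 5: (1 - 1 borrow-in) - 1 → borrow from next column: (0+2) - 1 = 1, borrow out 1
  col 6: (1 - 1 borrow-in) - 1 → borrow from next column: (0+2) - 1 = 1, borrow out 1
  col 7: (1 - 1 borrow-in) - 1 → borrow from next column: (0+2) - 1 = 1, borrow out 1
  col 8: (0 - 1 borrow-in) - 1 → borrow from next column: (-1+2) - 1 = 0, borrow out 1
  col 9: (1 - 1 borrow-in) - 1 → borrow from next column: (0+2) - 1 = 1, borrow out 1
  col 10: (1 - 1 borrow-in) - 0 → 0 - 0 = 0, borrow out 0
Reading bits MSB→LSB: 01011110000
Strip leading zeros: 1011110000
= 1011110000


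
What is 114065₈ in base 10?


Positional values:
Position 0: 5 × 8^0 = 5
Position 1: 6 × 8^1 = 48
Position 2: 0 × 8^2 = 0
Position 3: 4 × 8^3 = 2048
Position 4: 1 × 8^4 = 4096
Position 5: 1 × 8^5 = 32768
Sum = 5 + 48 + 0 + 2048 + 4096 + 32768
= 38965


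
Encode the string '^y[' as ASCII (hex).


String: '^y['  (3 characters)
Per-character ASCII lookup:
  '^': special character: '^' = 94 → 0x5E
  'y': lowercase starts at 97: 'y' = 97 + 24 = 121 → 0x79
  '[': special character: '[' = 91 → 0x5B
= 0x5E 0x79 0x5B


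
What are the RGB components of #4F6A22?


Hex: #4F6A22
R = 4F₁₆ = 79
G = 6A₁₆ = 106
B = 22₁₆ = 34
= RGB(79, 106, 34)


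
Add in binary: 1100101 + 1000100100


Align and add column by column (LSB to MSB, carry propagating):
  00001100101
+ 01000100100
  -----------
  col 0: 1 + 0 + 0 (carry in) = 1 → bit 1, carry out 0
  col 1: 0 + 0 + 0 (carry in) = 0 → bit 0, carry out 0
  col 2: 1 + 1 + 0 (carry in) = 2 → bit 0, carry out 1
  col 3: 0 + 0 + 1 (carry in) = 1 → bit 1, carry out 0
  col 4: 0 + 0 + 0 (carry in) = 0 → bit 0, carry out 0
  col 5: 1 + 1 + 0 (carry in) = 2 → bit 0, carry out 1
  col 6: 1 + 0 + 1 (carry in) = 2 → bit 0, carry out 1
  col 7: 0 + 0 + 1 (carry in) = 1 → bit 1, carry out 0
  col 8: 0 + 0 + 0 (carry in) = 0 → bit 0, carry out 0
  col 9: 0 + 1 + 0 (carry in) = 1 → bit 1, carry out 0
  col 10: 0 + 0 + 0 (carry in) = 0 → bit 0, carry out 0
Reading bits MSB→LSB: 01010001001
Strip leading zeros: 1010001001
= 1010001001


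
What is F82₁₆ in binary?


Each hex digit → 4 binary bits:
  F = 1111
  8 = 1000
  2 = 0010
Concatenate: 1111 1000 0010
= 111110000010


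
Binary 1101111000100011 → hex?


Group into 4-bit nibbles: 1101111000100011
  1101 = D
  1110 = E
  0010 = 2
  0011 = 3
= 0xDE23


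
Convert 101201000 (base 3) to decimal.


Positional values (base 3):
  0 × 3^0 = 0 × 1 = 0
  0 × 3^1 = 0 × 3 = 0
  0 × 3^2 = 0 × 9 = 0
  1 × 3^3 = 1 × 27 = 27
  0 × 3^4 = 0 × 81 = 0
  2 × 3^5 = 2 × 243 = 486
  1 × 3^6 = 1 × 729 = 729
  0 × 3^7 = 0 × 2187 = 0
  1 × 3^8 = 1 × 6561 = 6561
Sum = 0 + 0 + 0 + 27 + 0 + 486 + 729 + 0 + 6561
= 7803


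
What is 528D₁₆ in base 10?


Positional values:
Position 0: D × 16^0 = 13 × 1 = 13
Position 1: 8 × 16^1 = 8 × 16 = 128
Position 2: 2 × 16^2 = 2 × 256 = 512
Position 3: 5 × 16^3 = 5 × 4096 = 20480
Sum = 13 + 128 + 512 + 20480
= 21133


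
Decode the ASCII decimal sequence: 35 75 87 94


Codes (decimal): 35 75 87 94
Per-code ASCII lookup:
  35  (special character) → '#'
  75  (range 65-90: uppercase, 75 - 65 = 10) → 'K'
  87  (range 65-90: uppercase, 87 - 65 = 22) → 'W'
  94  (special character) → '^'
= '#KW^'


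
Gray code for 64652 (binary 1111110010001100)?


Binary: 1111110010001100
Gray code: G = B XOR (B >> 1)
B >> 1 = 0111111001000110
1111110010001100 XOR 0111111001000110:
  1 XOR 0 = 1
  1 XOR 1 = 0
  1 XOR 1 = 0
  1 XOR 1 = 0
  1 XOR 1 = 0
  1 XOR 1 = 0
  0 XOR 1 = 1
  0 XOR 0 = 0
  1 XOR 0 = 1
  0 XOR 1 = 1
  0 XOR 0 = 0
  0 XOR 0 = 0
  1 XOR 0 = 1
  1 XOR 1 = 0
  0 XOR 1 = 1
  0 XOR 0 = 0
= 1000001011001010


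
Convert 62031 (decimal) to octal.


Divide by 8 repeatedly:
62031 ÷ 8 = 7753 remainder 7
7753 ÷ 8 = 969 remainder 1
969 ÷ 8 = 121 remainder 1
121 ÷ 8 = 15 remainder 1
15 ÷ 8 = 1 remainder 7
1 ÷ 8 = 0 remainder 1
Reading remainders bottom-up:
= 0o171117


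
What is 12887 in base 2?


Divide by 2 repeatedly:
12887 ÷ 2 = 6443 remainder 1
6443 ÷ 2 = 3221 remainder 1
3221 ÷ 2 = 1610 remainder 1
1610 ÷ 2 = 805 remainder 0
805 ÷ 2 = 402 remainder 1
402 ÷ 2 = 201 remainder 0
201 ÷ 2 = 100 remainder 1
100 ÷ 2 = 50 remainder 0
50 ÷ 2 = 25 remainder 0
25 ÷ 2 = 12 remainder 1
12 ÷ 2 = 6 remainder 0
6 ÷ 2 = 3 remainder 0
3 ÷ 2 = 1 remainder 1
1 ÷ 2 = 0 remainder 1
Reading remainders bottom-up:
= 11001001010111


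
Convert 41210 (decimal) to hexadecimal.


Divide by 16 repeatedly:
41210 ÷ 16 = 2575 remainder 10 (A)
2575 ÷ 16 = 160 remainder 15 (F)
160 ÷ 16 = 10 remainder 0 (0)
10 ÷ 16 = 0 remainder 10 (A)
Reading remainders bottom-up:
= 0xA0FA


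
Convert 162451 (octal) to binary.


Each octal digit → 3 binary bits:
  1 = 001
  6 = 110
  2 = 010
  4 = 100
  5 = 101
  1 = 001
Concatenate: 001 110 010 100 101 001
= 001110010100101001


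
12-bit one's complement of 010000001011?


Original: 010000001011
Invert all bits:
  bit 0: 0 → 1
  bit 1: 1 → 0
  bit 2: 0 → 1
  bit 3: 0 → 1
  bit 4: 0 → 1
  bit 5: 0 → 1
  bit 6: 0 → 1
  bit 7: 0 → 1
  bit 8: 1 → 0
  bit 9: 0 → 1
  bit 10: 1 → 0
  bit 11: 1 → 0
= 101111110100


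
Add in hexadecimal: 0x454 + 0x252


Align and add column by column (LSB to MSB, each column mod 16 with carry):
  0454
+ 0252
  ----
  col 0: 4(4) + 2(2) + 0 (carry in) = 6 → 6(6), carry out 0
  col 1: 5(5) + 5(5) + 0 (carry in) = 10 → A(10), carry out 0
  col 2: 4(4) + 2(2) + 0 (carry in) = 6 → 6(6), carry out 0
  col 3: 0(0) + 0(0) + 0 (carry in) = 0 → 0(0), carry out 0
Reading digits MSB→LSB: 06A6
Strip leading zeros: 6A6
= 0x6A6


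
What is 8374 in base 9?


Divide by 9 repeatedly:
8374 ÷ 9 = 930 remainder 4
930 ÷ 9 = 103 remainder 3
103 ÷ 9 = 11 remainder 4
11 ÷ 9 = 1 remainder 2
1 ÷ 9 = 0 remainder 1
Reading remainders bottom-up:
= 12434


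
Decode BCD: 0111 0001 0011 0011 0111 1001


Each 4-bit group → digit:
  0111 → 7
  0001 → 1
  0011 → 3
  0011 → 3
  0111 → 7
  1001 → 9
= 713379


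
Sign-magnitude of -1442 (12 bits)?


Sign bit: 1 (negative)
Magnitude: 1442 = 10110100010
= 110110100010


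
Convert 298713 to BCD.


Each digit → 4-bit binary:
  2 → 0010
  9 → 1001
  8 → 1000
  7 → 0111
  1 → 0001
  3 → 0011
= 0010 1001 1000 0111 0001 0011


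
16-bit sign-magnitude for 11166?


Sign bit: 0 (positive)
Magnitude: 11166 = 010101110011110
= 0010101110011110


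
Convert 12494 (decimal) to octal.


Divide by 8 repeatedly:
12494 ÷ 8 = 1561 remainder 6
1561 ÷ 8 = 195 remainder 1
195 ÷ 8 = 24 remainder 3
24 ÷ 8 = 3 remainder 0
3 ÷ 8 = 0 remainder 3
Reading remainders bottom-up:
= 0o30316


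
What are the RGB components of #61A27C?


Hex: #61A27C
R = 61₁₆ = 97
G = A2₁₆ = 162
B = 7C₁₆ = 124
= RGB(97, 162, 124)


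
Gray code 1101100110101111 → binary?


Gray code: 1101100110101111
MSB stays the same: 1
Each subsequent bit = prev_binary XOR current_gray:
  B[1] = 1 XOR 1 = 0
  B[2] = 0 XOR 0 = 0
  B[3] = 0 XOR 1 = 1
  B[4] = 1 XOR 1 = 0
  B[5] = 0 XOR 0 = 0
  B[6] = 0 XOR 0 = 0
  B[7] = 0 XOR 1 = 1
  B[8] = 1 XOR 1 = 0
  B[9] = 0 XOR 0 = 0
  B[10] = 0 XOR 1 = 1
  B[11] = 1 XOR 0 = 1
  B[12] = 1 XOR 1 = 0
  B[13] = 0 XOR 1 = 1
  B[14] = 1 XOR 1 = 0
  B[15] = 0 XOR 1 = 1
= 1001000100110101 (37173 decimal)


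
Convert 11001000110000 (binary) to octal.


Group into 3-bit groups: 011001000110000
  011 = 3
  001 = 1
  000 = 0
  110 = 6
  000 = 0
= 0o31060


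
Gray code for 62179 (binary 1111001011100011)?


Binary: 1111001011100011
Gray code: G = B XOR (B >> 1)
B >> 1 = 0111100101110001
1111001011100011 XOR 0111100101110001:
  1 XOR 0 = 1
  1 XOR 1 = 0
  1 XOR 1 = 0
  1 XOR 1 = 0
  0 XOR 1 = 1
  0 XOR 0 = 0
  1 XOR 0 = 1
  0 XOR 1 = 1
  1 XOR 0 = 1
  1 XOR 1 = 0
  1 XOR 1 = 0
  0 XOR 1 = 1
  0 XOR 0 = 0
  0 XOR 0 = 0
  1 XOR 0 = 1
  1 XOR 1 = 0
= 1000101110010010


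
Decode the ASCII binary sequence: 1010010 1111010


Codes (binary): 1010010 1111010
Per-code ASCII lookup:
  1010010 = 82  (range 65-90: uppercase, 82 - 65 = 17) → 'R'
  1111010 = 122  (range 97-122: lowercase, 122 - 97 = 25) → 'z'
= 'Rz'


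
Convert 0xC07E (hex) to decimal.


Positional values:
Position 0: E × 16^0 = 14 × 1 = 14
Position 1: 7 × 16^1 = 7 × 16 = 112
Position 2: 0 × 16^2 = 0 × 256 = 0
Position 3: C × 16^3 = 12 × 4096 = 49152
Sum = 14 + 112 + 0 + 49152
= 49278


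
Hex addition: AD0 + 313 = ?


Align and add column by column (LSB to MSB, each column mod 16 with carry):
  0AD0
+ 0313
  ----
  col 0: 0(0) + 3(3) + 0 (carry in) = 3 → 3(3), carry out 0
  col 1: D(13) + 1(1) + 0 (carry in) = 14 → E(14), carry out 0
  col 2: A(10) + 3(3) + 0 (carry in) = 13 → D(13), carry out 0
  col 3: 0(0) + 0(0) + 0 (carry in) = 0 → 0(0), carry out 0
Reading digits MSB→LSB: 0DE3
Strip leading zeros: DE3
= 0xDE3


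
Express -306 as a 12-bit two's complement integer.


Original: 000100110010
Step 1 - Invert all bits: 111011001101
Step 2 - Add 1: 111011001101 + 1
= 111011001110 (represents -306)


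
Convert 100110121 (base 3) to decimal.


Positional values (base 3):
  1 × 3^0 = 1 × 1 = 1
  2 × 3^1 = 2 × 3 = 6
  1 × 3^2 = 1 × 9 = 9
  0 × 3^3 = 0 × 27 = 0
  1 × 3^4 = 1 × 81 = 81
  1 × 3^5 = 1 × 243 = 243
  0 × 3^6 = 0 × 729 = 0
  0 × 3^7 = 0 × 2187 = 0
  1 × 3^8 = 1 × 6561 = 6561
Sum = 1 + 6 + 9 + 0 + 81 + 243 + 0 + 0 + 6561
= 6901


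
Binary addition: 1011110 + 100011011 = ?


Align and add column by column (LSB to MSB, carry propagating):
  0001011110
+ 0100011011
  ----------
  col 0: 0 + 1 + 0 (carry in) = 1 → bit 1, carry out 0
  col 1: 1 + 1 + 0 (carry in) = 2 → bit 0, carry out 1
  col 2: 1 + 0 + 1 (carry in) = 2 → bit 0, carry out 1
  col 3: 1 + 1 + 1 (carry in) = 3 → bit 1, carry out 1
  col 4: 1 + 1 + 1 (carry in) = 3 → bit 1, carry out 1
  col 5: 0 + 0 + 1 (carry in) = 1 → bit 1, carry out 0
  col 6: 1 + 0 + 0 (carry in) = 1 → bit 1, carry out 0
  col 7: 0 + 0 + 0 (carry in) = 0 → bit 0, carry out 0
  col 8: 0 + 1 + 0 (carry in) = 1 → bit 1, carry out 0
  col 9: 0 + 0 + 0 (carry in) = 0 → bit 0, carry out 0
Reading bits MSB→LSB: 0101111001
Strip leading zeros: 101111001
= 101111001


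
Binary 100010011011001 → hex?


Group into 4-bit nibbles: 0100010011011001
  0100 = 4
  0100 = 4
  1101 = D
  1001 = 9
= 0x44D9


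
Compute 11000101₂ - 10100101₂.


Align and subtract column by column (LSB to MSB, borrowing when needed):
  11000101
- 10100101
  --------
  col 0: (1 - 0 borrow-in) - 1 → 1 - 1 = 0, borrow out 0
  col 1: (0 - 0 borrow-in) - 0 → 0 - 0 = 0, borrow out 0
  col 2: (1 - 0 borrow-in) - 1 → 1 - 1 = 0, borrow out 0
  col 3: (0 - 0 borrow-in) - 0 → 0 - 0 = 0, borrow out 0
  col 4: (0 - 0 borrow-in) - 0 → 0 - 0 = 0, borrow out 0
  col 5: (0 - 0 borrow-in) - 1 → borrow from next column: (0+2) - 1 = 1, borrow out 1
  col 6: (1 - 1 borrow-in) - 0 → 0 - 0 = 0, borrow out 0
  col 7: (1 - 0 borrow-in) - 1 → 1 - 1 = 0, borrow out 0
Reading bits MSB→LSB: 00100000
Strip leading zeros: 100000
= 100000


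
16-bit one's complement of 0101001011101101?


Original: 0101001011101101
Invert all bits:
  bit 0: 0 → 1
  bit 1: 1 → 0
  bit 2: 0 → 1
  bit 3: 1 → 0
  bit 4: 0 → 1
  bit 5: 0 → 1
  bit 6: 1 → 0
  bit 7: 0 → 1
  bit 8: 1 → 0
  bit 9: 1 → 0
  bit 10: 1 → 0
  bit 11: 0 → 1
  bit 12: 1 → 0
  bit 13: 1 → 0
  bit 14: 0 → 1
  bit 15: 1 → 0
= 1010110100010010


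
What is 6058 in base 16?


Divide by 16 repeatedly:
6058 ÷ 16 = 378 remainder 10 (A)
378 ÷ 16 = 23 remainder 10 (A)
23 ÷ 16 = 1 remainder 7 (7)
1 ÷ 16 = 0 remainder 1 (1)
Reading remainders bottom-up:
= 0x17AA


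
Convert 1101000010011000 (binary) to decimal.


Positional values:
Bit 3: 1 × 2^3 = 8
Bit 4: 1 × 2^4 = 16
Bit 7: 1 × 2^7 = 128
Bit 12: 1 × 2^12 = 4096
Bit 14: 1 × 2^14 = 16384
Bit 15: 1 × 2^15 = 32768
Sum = 8 + 16 + 128 + 4096 + 16384 + 32768
= 53400


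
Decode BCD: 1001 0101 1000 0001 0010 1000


Each 4-bit group → digit:
  1001 → 9
  0101 → 5
  1000 → 8
  0001 → 1
  0010 → 2
  1000 → 8
= 958128


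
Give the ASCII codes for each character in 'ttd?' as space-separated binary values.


String: 'ttd?'  (4 characters)
Per-character ASCII lookup:
  't': lowercase starts at 97: 't' = 97 + 19 = 116 → 1110100
  't': lowercase starts at 97: 't' = 97 + 19 = 116 → 1110100
  'd': lowercase starts at 97: 'd' = 97 + 3 = 100 → 1100100
  '?': special character: '?' = 63 → 111111
= 1110100 1110100 1100100 111111


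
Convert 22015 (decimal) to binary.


Divide by 2 repeatedly:
22015 ÷ 2 = 11007 remainder 1
11007 ÷ 2 = 5503 remainder 1
5503 ÷ 2 = 2751 remainder 1
2751 ÷ 2 = 1375 remainder 1
1375 ÷ 2 = 687 remainder 1
687 ÷ 2 = 343 remainder 1
343 ÷ 2 = 171 remainder 1
171 ÷ 2 = 85 remainder 1
85 ÷ 2 = 42 remainder 1
42 ÷ 2 = 21 remainder 0
21 ÷ 2 = 10 remainder 1
10 ÷ 2 = 5 remainder 0
5 ÷ 2 = 2 remainder 1
2 ÷ 2 = 1 remainder 0
1 ÷ 2 = 0 remainder 1
Reading remainders bottom-up:
= 101010111111111


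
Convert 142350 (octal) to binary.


Each octal digit → 3 binary bits:
  1 = 001
  4 = 100
  2 = 010
  3 = 011
  5 = 101
  0 = 000
Concatenate: 001 100 010 011 101 000
= 001100010011101000


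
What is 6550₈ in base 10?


Positional values:
Position 0: 0 × 8^0 = 0
Position 1: 5 × 8^1 = 40
Position 2: 5 × 8^2 = 320
Position 3: 6 × 8^3 = 3072
Sum = 0 + 40 + 320 + 3072
= 3432


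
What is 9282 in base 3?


Divide by 3 repeatedly:
9282 ÷ 3 = 3094 remainder 0
3094 ÷ 3 = 1031 remainder 1
1031 ÷ 3 = 343 remainder 2
343 ÷ 3 = 114 remainder 1
114 ÷ 3 = 38 remainder 0
38 ÷ 3 = 12 remainder 2
12 ÷ 3 = 4 remainder 0
4 ÷ 3 = 1 remainder 1
1 ÷ 3 = 0 remainder 1
Reading remainders bottom-up:
= 110201210


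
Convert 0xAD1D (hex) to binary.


Each hex digit → 4 binary bits:
  A = 1010
  D = 1101
  1 = 0001
  D = 1101
Concatenate: 1010 1101 0001 1101
= 1010110100011101


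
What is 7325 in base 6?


Divide by 6 repeatedly:
7325 ÷ 6 = 1220 remainder 5
1220 ÷ 6 = 203 remainder 2
203 ÷ 6 = 33 remainder 5
33 ÷ 6 = 5 remainder 3
5 ÷ 6 = 0 remainder 5
Reading remainders bottom-up:
= 53525


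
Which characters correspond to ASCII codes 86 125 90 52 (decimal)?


Codes (decimal): 86 125 90 52
Per-code ASCII lookup:
  86  (range 65-90: uppercase, 86 - 65 = 21) → 'V'
  125  (special character) → '}'
  90  (range 65-90: uppercase, 90 - 65 = 25) → 'Z'
  52  (range 48-57: digits, 52 - 48 = 4) → '4'
= 'V}Z4'


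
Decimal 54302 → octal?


Divide by 8 repeatedly:
54302 ÷ 8 = 6787 remainder 6
6787 ÷ 8 = 848 remainder 3
848 ÷ 8 = 106 remainder 0
106 ÷ 8 = 13 remainder 2
13 ÷ 8 = 1 remainder 5
1 ÷ 8 = 0 remainder 1
Reading remainders bottom-up:
= 0o152036


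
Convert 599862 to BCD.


Each digit → 4-bit binary:
  5 → 0101
  9 → 1001
  9 → 1001
  8 → 1000
  6 → 0110
  2 → 0010
= 0101 1001 1001 1000 0110 0010


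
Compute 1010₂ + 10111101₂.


Align and add column by column (LSB to MSB, carry propagating):
  000001010
+ 010111101
  ---------
  col 0: 0 + 1 + 0 (carry in) = 1 → bit 1, carry out 0
  col 1: 1 + 0 + 0 (carry in) = 1 → bit 1, carry out 0
  col 2: 0 + 1 + 0 (carry in) = 1 → bit 1, carry out 0
  col 3: 1 + 1 + 0 (carry in) = 2 → bit 0, carry out 1
  col 4: 0 + 1 + 1 (carry in) = 2 → bit 0, carry out 1
  col 5: 0 + 1 + 1 (carry in) = 2 → bit 0, carry out 1
  col 6: 0 + 0 + 1 (carry in) = 1 → bit 1, carry out 0
  col 7: 0 + 1 + 0 (carry in) = 1 → bit 1, carry out 0
  col 8: 0 + 0 + 0 (carry in) = 0 → bit 0, carry out 0
Reading bits MSB→LSB: 011000111
Strip leading zeros: 11000111
= 11000111


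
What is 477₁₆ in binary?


Each hex digit → 4 binary bits:
  4 = 0100
  7 = 0111
  7 = 0111
Concatenate: 0100 0111 0111
= 010001110111


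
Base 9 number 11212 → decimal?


Positional values (base 9):
  2 × 9^0 = 2 × 1 = 2
  1 × 9^1 = 1 × 9 = 9
  2 × 9^2 = 2 × 81 = 162
  1 × 9^3 = 1 × 729 = 729
  1 × 9^4 = 1 × 6561 = 6561
Sum = 2 + 9 + 162 + 729 + 6561
= 7463


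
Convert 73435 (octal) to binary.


Each octal digit → 3 binary bits:
  7 = 111
  3 = 011
  4 = 100
  3 = 011
  5 = 101
Concatenate: 111 011 100 011 101
= 111011100011101


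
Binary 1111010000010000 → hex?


Group into 4-bit nibbles: 1111010000010000
  1111 = F
  0100 = 4
  0001 = 1
  0000 = 0
= 0xF410


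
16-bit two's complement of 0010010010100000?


Original: 0010010010100000
Step 1 - Invert all bits: 1101101101011111
Step 2 - Add 1: 1101101101011111 + 1
= 1101101101100000 (represents -9376)


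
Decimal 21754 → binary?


Divide by 2 repeatedly:
21754 ÷ 2 = 10877 remainder 0
10877 ÷ 2 = 5438 remainder 1
5438 ÷ 2 = 2719 remainder 0
2719 ÷ 2 = 1359 remainder 1
1359 ÷ 2 = 679 remainder 1
679 ÷ 2 = 339 remainder 1
339 ÷ 2 = 169 remainder 1
169 ÷ 2 = 84 remainder 1
84 ÷ 2 = 42 remainder 0
42 ÷ 2 = 21 remainder 0
21 ÷ 2 = 10 remainder 1
10 ÷ 2 = 5 remainder 0
5 ÷ 2 = 2 remainder 1
2 ÷ 2 = 1 remainder 0
1 ÷ 2 = 0 remainder 1
Reading remainders bottom-up:
= 101010011111010


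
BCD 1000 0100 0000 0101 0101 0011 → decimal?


Each 4-bit group → digit:
  1000 → 8
  0100 → 4
  0000 → 0
  0101 → 5
  0101 → 5
  0011 → 3
= 840553


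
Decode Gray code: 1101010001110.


Gray code: 1101010001110
MSB stays the same: 1
Each subsequent bit = prev_binary XOR current_gray:
  B[1] = 1 XOR 1 = 0
  B[2] = 0 XOR 0 = 0
  B[3] = 0 XOR 1 = 1
  B[4] = 1 XOR 0 = 1
  B[5] = 1 XOR 1 = 0
  B[6] = 0 XOR 0 = 0
  B[7] = 0 XOR 0 = 0
  B[8] = 0 XOR 0 = 0
  B[9] = 0 XOR 1 = 1
  B[10] = 1 XOR 1 = 0
  B[11] = 0 XOR 1 = 1
  B[12] = 1 XOR 0 = 1
= 1001100001011 (4875 decimal)


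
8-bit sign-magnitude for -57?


Sign bit: 1 (negative)
Magnitude: 57 = 0111001
= 10111001


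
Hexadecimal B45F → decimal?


Positional values:
Position 0: F × 16^0 = 15 × 1 = 15
Position 1: 5 × 16^1 = 5 × 16 = 80
Position 2: 4 × 16^2 = 4 × 256 = 1024
Position 3: B × 16^3 = 11 × 4096 = 45056
Sum = 15 + 80 + 1024 + 45056
= 46175


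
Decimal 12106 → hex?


Divide by 16 repeatedly:
12106 ÷ 16 = 756 remainder 10 (A)
756 ÷ 16 = 47 remainder 4 (4)
47 ÷ 16 = 2 remainder 15 (F)
2 ÷ 16 = 0 remainder 2 (2)
Reading remainders bottom-up:
= 0x2F4A


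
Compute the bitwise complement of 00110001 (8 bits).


Original: 00110001
Invert all bits:
  bit 0: 0 → 1
  bit 1: 0 → 1
  bit 2: 1 → 0
  bit 3: 1 → 0
  bit 4: 0 → 1
  bit 5: 0 → 1
  bit 6: 0 → 1
  bit 7: 1 → 0
= 11001110


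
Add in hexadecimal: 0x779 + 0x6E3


Align and add column by column (LSB to MSB, each column mod 16 with carry):
  0779
+ 06E3
  ----
  col 0: 9(9) + 3(3) + 0 (carry in) = 12 → C(12), carry out 0
  col 1: 7(7) + E(14) + 0 (carry in) = 21 → 5(5), carry out 1
  col 2: 7(7) + 6(6) + 1 (carry in) = 14 → E(14), carry out 0
  col 3: 0(0) + 0(0) + 0 (carry in) = 0 → 0(0), carry out 0
Reading digits MSB→LSB: 0E5C
Strip leading zeros: E5C
= 0xE5C
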